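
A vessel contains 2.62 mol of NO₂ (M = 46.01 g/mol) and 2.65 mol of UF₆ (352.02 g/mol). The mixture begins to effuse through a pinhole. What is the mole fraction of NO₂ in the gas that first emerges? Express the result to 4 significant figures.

0.7322

Rate_i ∝ x_i/√M_i (Graham's law weighted by mole fraction), so the effusate composition follows n_i/√M_i.
x_NO₂(eff) = (n_NO₂/√M_NO₂) / (n_NO₂/√M_NO₂ + n_UF₆/√M_UF₆)
= (2.62/√46.01) / (2.62/√46.01 + 2.65/√352.02) = 0.3863/(0.3863 + 0.1412) = 0.7322.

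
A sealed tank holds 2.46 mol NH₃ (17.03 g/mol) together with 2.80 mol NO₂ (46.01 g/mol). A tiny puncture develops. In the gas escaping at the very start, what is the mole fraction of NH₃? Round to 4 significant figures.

Each component's effusion rate ∝ (its partial pressure)·(1/√M) ∝ n_i/√M_i.
Mole fraction of NH₃ in the effusate = (n_NH₃/√M_NH₃) / (n_NH₃/√M_NH₃ + n_NO₂/√M_NO₂)
= (2.46/√17.03) / (2.46/√17.03 + 2.80/√46.01) = 0.5961/(0.5961 + 0.4128) = 0.5909.

0.5909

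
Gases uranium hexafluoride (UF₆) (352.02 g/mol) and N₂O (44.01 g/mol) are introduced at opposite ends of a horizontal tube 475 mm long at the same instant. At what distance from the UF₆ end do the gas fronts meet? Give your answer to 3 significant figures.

124 mm

Graham's law gives d_UF₆/d_N₂O = rate_UF₆/rate_N₂O = √(M_N₂O/M_UF₆) = √(44.01/352.02) = 0.3536.
With d_UF₆ + d_N₂O = 475 mm, d_N₂O = 475/(1 + 0.3536) = 350.9 mm.
d_UF₆ = 475 − 350.9 = 124 mm.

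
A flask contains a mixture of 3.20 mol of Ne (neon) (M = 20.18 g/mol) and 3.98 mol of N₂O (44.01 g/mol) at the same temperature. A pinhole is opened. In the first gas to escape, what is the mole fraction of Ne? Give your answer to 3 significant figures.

0.543

Effusion rate of each component ∝ n_i/√M_i (partial pressure × 1/√M).
x_Ne(eff) = (n_Ne/√M_Ne) / (n_Ne/√M_Ne + n_N₂O/√M_N₂O)
= (3.20/√20.18) / (3.20/√20.18 + 3.98/√44.01) = 0.7123/(0.7123 + 0.5999) = 0.543.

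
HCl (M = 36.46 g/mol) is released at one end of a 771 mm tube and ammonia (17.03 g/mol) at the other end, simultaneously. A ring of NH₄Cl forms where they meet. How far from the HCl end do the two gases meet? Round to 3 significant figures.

313 mm

In equal time, each gas travels a distance ∝ its rate ∝ 1/√M, so d_HCl/d_NH₃ = √(M_NH₃/M_HCl) = √(17.03/36.46) = 0.6834.
With d_HCl + d_NH₃ = 771 mm, d_NH₃ = 771/(1 + 0.6834) = 458.0 mm.
d_HCl = 771 − 458.0 = 313 mm.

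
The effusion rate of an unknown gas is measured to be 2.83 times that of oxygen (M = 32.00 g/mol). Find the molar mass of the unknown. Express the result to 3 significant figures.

4.00 g/mol

From Graham's law, rate_X/rate_O₂ = √(M_O₂/M_X).
2.83 = √(32.00/M_X)
M_X = 32.00 / 2.83² = 32.00 / 8.009 = 4.00 g/mol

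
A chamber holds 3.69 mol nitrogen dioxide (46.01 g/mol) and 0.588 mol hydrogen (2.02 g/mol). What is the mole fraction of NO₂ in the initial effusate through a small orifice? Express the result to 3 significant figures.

The effusion rate of species i is ∝ p_i/√M_i ∝ n_i/√M_i.
x_NO₂(eff) = (n_NO₂/√M_NO₂) / (n_NO₂/√M_NO₂ + n_H₂/√M_H₂)
= (3.69/√46.01) / (3.69/√46.01 + 0.588/√2.02) = 0.5440/(0.5440 + 0.4137) = 0.568.

0.568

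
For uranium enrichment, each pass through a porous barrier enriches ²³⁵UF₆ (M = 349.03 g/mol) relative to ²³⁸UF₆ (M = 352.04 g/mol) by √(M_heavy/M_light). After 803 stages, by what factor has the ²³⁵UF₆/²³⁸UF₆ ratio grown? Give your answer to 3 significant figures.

Overall factor = α^803 with α = √(352.04/349.03), i.e. (352.04/349.03)^(803/2).
= 1.00862^(803/2) = 31.4.

31.4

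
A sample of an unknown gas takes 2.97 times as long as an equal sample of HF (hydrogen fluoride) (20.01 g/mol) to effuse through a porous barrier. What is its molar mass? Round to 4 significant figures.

176.5 g/mol

Graham's law gives t_X/t_HF = √(M_X/M_HF).
2.97 = √(M_X/20.01)
M_X = 20.01 × 2.97² = 20.01 × 8.821 = 176.5 g/mol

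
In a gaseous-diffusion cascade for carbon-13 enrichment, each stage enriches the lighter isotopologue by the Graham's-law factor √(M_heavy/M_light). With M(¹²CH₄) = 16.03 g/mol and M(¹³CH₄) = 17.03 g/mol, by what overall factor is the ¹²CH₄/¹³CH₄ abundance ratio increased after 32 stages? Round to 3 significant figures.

Overall factor = α^32 with α = √(17.03/16.03), i.e. (17.03/16.03)^(32/2).
= 1.06238^16 = 2.63.

2.63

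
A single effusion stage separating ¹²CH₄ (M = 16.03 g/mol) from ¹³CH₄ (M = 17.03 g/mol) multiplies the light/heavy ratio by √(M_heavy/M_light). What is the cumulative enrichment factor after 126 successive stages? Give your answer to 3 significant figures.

Each stage multiplies the ratio by α = √(17.03/16.03), so after 126 stages the overall factor is α^126 = (17.03/16.03)^(126/2).
= 1.06238^63 = 45.3.

45.3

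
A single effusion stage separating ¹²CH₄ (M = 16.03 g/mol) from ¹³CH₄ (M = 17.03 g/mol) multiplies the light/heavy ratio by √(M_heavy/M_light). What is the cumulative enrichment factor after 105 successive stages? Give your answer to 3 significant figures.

After 105 stages the ratio has grown by (√(17.03/16.03))^105 = (17.03/16.03)^(105/2).
= 1.06238^(105/2) = 24.0.

24.0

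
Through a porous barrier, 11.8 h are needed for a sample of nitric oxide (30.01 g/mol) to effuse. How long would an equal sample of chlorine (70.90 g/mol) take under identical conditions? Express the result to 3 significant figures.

18.1 h

From Graham's law, t_Cl₂/t_NO = √(M_Cl₂/M_NO) = √(70.90/30.01) = √2.363 = 1.537.
So the time for Cl₂ is 11.8 × 1.537 = 18.1 h.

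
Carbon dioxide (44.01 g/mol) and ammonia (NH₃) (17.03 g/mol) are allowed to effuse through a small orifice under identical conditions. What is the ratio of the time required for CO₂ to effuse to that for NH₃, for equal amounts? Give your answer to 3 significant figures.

1.61

From Graham's law, t_CO₂/t_NH₃ = √(M_CO₂/M_NH₃) = √(44.01/17.03) = √2.584 = 1.61.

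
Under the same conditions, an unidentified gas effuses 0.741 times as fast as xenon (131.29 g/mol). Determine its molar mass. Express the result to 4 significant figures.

239.1 g/mol

Graham's law gives rate_X/rate_Xe = √(M_Xe/M_X).
0.741 = √(131.29/M_X)
M_X = 131.29 / 0.741² = 131.29 / 0.5491 = 239.1 g/mol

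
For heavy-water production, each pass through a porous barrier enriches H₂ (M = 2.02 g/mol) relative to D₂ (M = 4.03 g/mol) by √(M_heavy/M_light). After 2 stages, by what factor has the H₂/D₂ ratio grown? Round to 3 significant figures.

2.00

After 2 stages the ratio has grown by (√(4.03/2.02))^2 = (4.03/2.02)^(2/2).
= 1.99505^1 = 2.00.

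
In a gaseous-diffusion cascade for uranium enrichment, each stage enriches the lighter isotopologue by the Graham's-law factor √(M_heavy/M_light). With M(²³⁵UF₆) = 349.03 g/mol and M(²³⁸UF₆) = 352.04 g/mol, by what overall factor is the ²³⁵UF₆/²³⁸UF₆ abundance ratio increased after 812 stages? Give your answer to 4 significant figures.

32.66

Each stage multiplies the ratio by α = √(352.04/349.03), so after 812 stages the overall factor is α^812 = (352.04/349.03)^(812/2).
= 1.00862^406 = 32.66.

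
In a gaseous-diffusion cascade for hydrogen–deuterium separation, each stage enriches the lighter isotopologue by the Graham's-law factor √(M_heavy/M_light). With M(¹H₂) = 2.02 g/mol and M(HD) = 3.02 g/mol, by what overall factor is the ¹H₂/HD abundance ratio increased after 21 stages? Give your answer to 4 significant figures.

68.22

The single-stage factor is √(M_heavy/M_light), so 21 stages give [√(3.02/2.02)]^21 = (3.02/2.02)^(21/2).
= 1.49505^(21/2) = 68.22.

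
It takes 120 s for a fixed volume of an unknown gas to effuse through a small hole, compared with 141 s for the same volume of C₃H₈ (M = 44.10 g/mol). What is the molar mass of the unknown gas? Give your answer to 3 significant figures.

31.9 g/mol

From Graham's law, t_X/t_C₃H₈ = √(M_X/M_C₃H₈).
120/141 = 0.8511 = √(M_X/44.10)
M_X = 44.10 × 0.8511² = 44.10 × 0.7243 = 31.9 g/mol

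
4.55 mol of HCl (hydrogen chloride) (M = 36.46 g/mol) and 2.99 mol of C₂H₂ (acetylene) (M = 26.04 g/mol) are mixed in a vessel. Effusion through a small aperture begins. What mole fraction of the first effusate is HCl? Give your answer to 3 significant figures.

The effusion rate of species i is ∝ p_i/√M_i ∝ n_i/√M_i.
Mole fraction of HCl in the effusate = (n_HCl/√M_HCl) / (n_HCl/√M_HCl + n_C₂H₂/√M_C₂H₂)
= (4.55/√36.46) / (4.55/√36.46 + 2.99/√26.04) = 0.7535/(0.7535 + 0.5859) = 0.563.

0.563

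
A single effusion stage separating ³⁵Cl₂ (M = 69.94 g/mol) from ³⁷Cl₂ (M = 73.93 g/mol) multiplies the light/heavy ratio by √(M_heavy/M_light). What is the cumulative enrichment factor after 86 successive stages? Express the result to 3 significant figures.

10.9

Each stage multiplies the ratio by α = √(73.93/69.94), so after 86 stages the overall factor is α^86 = (73.93/69.94)^(86/2).
= 1.05705^43 = 10.9.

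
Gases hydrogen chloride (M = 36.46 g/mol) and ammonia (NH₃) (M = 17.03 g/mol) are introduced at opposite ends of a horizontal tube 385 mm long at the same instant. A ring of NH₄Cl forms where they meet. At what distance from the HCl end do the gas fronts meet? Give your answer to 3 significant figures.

In equal time, each gas travels a distance ∝ its rate ∝ 1/√M, so d_HCl/d_NH₃ = √(M_NH₃/M_HCl) = √(17.03/36.46) = 0.6834.
With d_HCl + d_NH₃ = 385 mm, d_NH₃ = 385/(1 + 0.6834) = 228.7 mm.
d_HCl = 385 − 228.7 = 156 mm.

156 mm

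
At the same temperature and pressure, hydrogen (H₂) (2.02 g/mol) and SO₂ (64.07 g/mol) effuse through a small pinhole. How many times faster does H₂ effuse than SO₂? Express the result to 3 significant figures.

Graham's law gives rate_H₂/rate_SO₂ = √(M_SO₂/M_H₂) = √(64.07/2.02) = √31.72 = 5.63.

5.63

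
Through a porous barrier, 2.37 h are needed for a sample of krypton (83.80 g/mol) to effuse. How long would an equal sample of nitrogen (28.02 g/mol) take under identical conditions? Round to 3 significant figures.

By Graham's law, t_N₂/t_Kr = √(M_N₂/M_Kr) = √(28.02/83.80) = √0.3344 = 0.5782.
So the time for N₂ is 2.37 × 0.5782 = 1.37 h.

1.37 h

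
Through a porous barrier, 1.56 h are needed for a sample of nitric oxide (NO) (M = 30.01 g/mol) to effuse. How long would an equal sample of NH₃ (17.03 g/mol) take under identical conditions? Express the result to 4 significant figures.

1.175 h

From Graham's law, t_NH₃/t_NO = √(M_NH₃/M_NO) = √(17.03/30.01) = √0.5675 = 0.7533.
So the time for NH₃ is 1.56 × 0.7533 = 1.175 h.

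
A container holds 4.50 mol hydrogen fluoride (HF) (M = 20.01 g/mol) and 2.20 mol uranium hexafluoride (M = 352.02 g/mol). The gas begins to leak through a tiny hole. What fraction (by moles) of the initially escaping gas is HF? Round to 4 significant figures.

0.8956

Rate_i ∝ x_i/√M_i (Graham's law weighted by mole fraction), so the effusate composition follows n_i/√M_i.
Mole fraction of HF in the effusate = (n_HF/√M_HF) / (n_HF/√M_HF + n_UF₆/√M_UF₆)
= (4.50/√20.01) / (4.50/√20.01 + 2.20/√352.02) = 1.006/(1.006 + 0.1173) = 0.8956.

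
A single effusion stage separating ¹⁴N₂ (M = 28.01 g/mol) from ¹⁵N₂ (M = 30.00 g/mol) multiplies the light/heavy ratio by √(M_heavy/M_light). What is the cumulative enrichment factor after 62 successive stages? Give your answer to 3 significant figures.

After 62 stages the ratio has grown by (√(30.00/28.01))^62 = (30.00/28.01)^(62/2).
= 1.07105^31 = 8.40.

8.40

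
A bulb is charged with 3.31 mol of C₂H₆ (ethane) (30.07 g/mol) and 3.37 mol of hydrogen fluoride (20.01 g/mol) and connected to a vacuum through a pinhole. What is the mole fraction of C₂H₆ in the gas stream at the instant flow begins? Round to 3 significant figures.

0.445

Rate_i ∝ x_i/√M_i (Graham's law weighted by mole fraction), so the effusate composition follows n_i/√M_i.
Mole fraction of C₂H₆ in the effusate = (n_C₂H₆/√M_C₂H₆) / (n_C₂H₆/√M_C₂H₆ + n_HF/√M_HF)
= (3.31/√30.07) / (3.31/√30.07 + 3.37/√20.01) = 0.6036/(0.6036 + 0.7534) = 0.445.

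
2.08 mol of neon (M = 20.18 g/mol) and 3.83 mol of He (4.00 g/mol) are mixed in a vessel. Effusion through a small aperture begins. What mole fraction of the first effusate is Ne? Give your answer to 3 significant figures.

The effusion rate of species i is ∝ p_i/√M_i ∝ n_i/√M_i.
So x_Ne in the escaping gas = (n_Ne/√M_Ne) / Σ(n_i/√M_i)
= (2.08/√20.18) / (2.08/√20.18 + 3.83/√4.00) = 0.4630/(0.4630 + 1.915) = 0.195.

0.195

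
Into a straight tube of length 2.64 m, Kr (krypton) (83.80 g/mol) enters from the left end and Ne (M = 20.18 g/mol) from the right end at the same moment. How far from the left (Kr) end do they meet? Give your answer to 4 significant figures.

Graham's law gives d_Kr/d_Ne = rate_Kr/rate_Ne = √(M_Ne/M_Kr) = √(20.18/83.80) = 0.4907.
With d_Kr + d_Ne = 2.64 m, d_Ne = 2.64/(1 + 0.4907) = 1.771 m.
d_Kr = 2.64 − 1.771 = 0.8691 m.

0.8691 m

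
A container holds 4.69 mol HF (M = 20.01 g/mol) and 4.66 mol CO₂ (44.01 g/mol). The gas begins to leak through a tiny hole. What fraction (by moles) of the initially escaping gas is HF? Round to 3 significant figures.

0.599

Each component's effusion rate ∝ (its partial pressure)·(1/√M) ∝ n_i/√M_i.
x_HF(eff) = (n_HF/√M_HF) / (n_HF/√M_HF + n_CO₂/√M_CO₂)
= (4.69/√20.01) / (4.69/√20.01 + 4.66/√44.01) = 1.048/(1.048 + 0.7024) = 0.599.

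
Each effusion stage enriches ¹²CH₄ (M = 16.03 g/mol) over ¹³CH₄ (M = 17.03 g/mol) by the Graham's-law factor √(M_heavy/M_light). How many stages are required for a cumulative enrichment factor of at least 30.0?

Single-stage factor α = √(17.03/16.03), so ln α = ½ ln(1.06238) = 0.03026.
Need α^N ≥ 30.0 ⇒ N ≥ ln(30.0) / ln α = 3.401 / 0.03026 = 112.41.
Rounding up, N = 113 stages.

113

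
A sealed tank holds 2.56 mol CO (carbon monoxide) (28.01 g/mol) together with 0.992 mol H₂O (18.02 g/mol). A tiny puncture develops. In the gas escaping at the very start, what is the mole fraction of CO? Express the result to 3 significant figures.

0.674

Rate_i ∝ x_i/√M_i (Graham's law weighted by mole fraction), so the effusate composition follows n_i/√M_i.
So x_CO in the escaping gas = (n_CO/√M_CO) / Σ(n_i/√M_i)
= (2.56/√28.01) / (2.56/√28.01 + 0.992/√18.02) = 0.4837/(0.4837 + 0.2337) = 0.674.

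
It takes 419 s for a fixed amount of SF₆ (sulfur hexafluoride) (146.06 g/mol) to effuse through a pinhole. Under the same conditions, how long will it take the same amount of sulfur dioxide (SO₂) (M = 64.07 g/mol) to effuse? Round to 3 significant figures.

278 s

From Graham's law, t_SO₂/t_SF₆ = √(M_SO₂/M_SF₆) = √(64.07/146.06) = √0.4387 = 0.6623.
So the time for SO₂ is 419 × 0.6623 = 278 s.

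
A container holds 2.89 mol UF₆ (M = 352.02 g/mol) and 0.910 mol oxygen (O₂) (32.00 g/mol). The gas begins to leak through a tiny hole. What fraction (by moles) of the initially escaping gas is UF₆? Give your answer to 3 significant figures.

0.489

Each component's effusion rate ∝ (its partial pressure)·(1/√M) ∝ n_i/√M_i.
Mole fraction of UF₆ in the effusate = (n_UF₆/√M_UF₆) / (n_UF₆/√M_UF₆ + n_O₂/√M_O₂)
= (2.89/√352.02) / (2.89/√352.02 + 0.910/√32.00) = 0.1540/(0.1540 + 0.1609) = 0.489.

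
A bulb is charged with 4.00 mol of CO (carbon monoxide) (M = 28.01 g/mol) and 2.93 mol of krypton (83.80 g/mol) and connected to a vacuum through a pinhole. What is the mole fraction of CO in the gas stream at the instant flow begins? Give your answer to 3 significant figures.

0.702

The effusion rate of species i is ∝ p_i/√M_i ∝ n_i/√M_i.
So x_CO in the escaping gas = (n_CO/√M_CO) / Σ(n_i/√M_i)
= (4.00/√28.01) / (4.00/√28.01 + 2.93/√83.80) = 0.7558/(0.7558 + 0.3201) = 0.702.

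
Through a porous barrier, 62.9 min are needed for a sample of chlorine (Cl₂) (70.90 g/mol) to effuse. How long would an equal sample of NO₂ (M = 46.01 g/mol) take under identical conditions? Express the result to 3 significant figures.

By Graham's law, t_NO₂/t_Cl₂ = √(M_NO₂/M_Cl₂) = √(46.01/70.90) = √0.6489 = 0.8056.
So the time for NO₂ is 62.9 × 0.8056 = 50.7 min.

50.7 min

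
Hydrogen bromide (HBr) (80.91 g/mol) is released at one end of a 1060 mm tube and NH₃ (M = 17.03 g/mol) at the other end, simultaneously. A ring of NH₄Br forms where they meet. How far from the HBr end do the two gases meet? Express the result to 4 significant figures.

Graham's law gives d_HBr/d_NH₃ = rate_HBr/rate_NH₃ = √(M_NH₃/M_HBr) = √(17.03/80.91) = 0.4588.
With d_HBr + d_NH₃ = 1060 mm, d_NH₃ = 1060/(1 + 0.4588) = 726.6 mm.
d_HBr = 1060 − 726.6 = 333.4 mm.

333.4 mm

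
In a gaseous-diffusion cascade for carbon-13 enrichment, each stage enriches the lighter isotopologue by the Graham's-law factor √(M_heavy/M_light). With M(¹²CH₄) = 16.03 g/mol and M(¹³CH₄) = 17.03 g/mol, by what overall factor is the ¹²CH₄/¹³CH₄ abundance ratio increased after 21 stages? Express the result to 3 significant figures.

After 21 stages the ratio has grown by (√(17.03/16.03))^21 = (17.03/16.03)^(21/2).
= 1.06238^(21/2) = 1.89.

1.89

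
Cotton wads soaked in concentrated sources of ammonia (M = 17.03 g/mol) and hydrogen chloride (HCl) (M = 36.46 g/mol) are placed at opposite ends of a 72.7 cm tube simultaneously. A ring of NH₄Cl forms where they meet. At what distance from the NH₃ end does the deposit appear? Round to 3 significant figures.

43.2 cm

Distances travelled in equal time are proportional to diffusion rates, so d_NH₃/d_HCl = √(M_HCl/M_NH₃) = √(36.46/17.03) = 1.463.
With d_NH₃ + d_HCl = 72.7 cm, d_HCl = 72.7/(1 + 1.463) = 29.51 cm.
d_NH₃ = 72.7 − 29.51 = 43.2 cm.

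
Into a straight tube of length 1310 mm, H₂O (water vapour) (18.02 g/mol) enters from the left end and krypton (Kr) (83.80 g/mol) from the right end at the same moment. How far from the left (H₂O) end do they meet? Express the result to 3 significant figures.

895 mm

In equal time, each gas travels a distance ∝ its rate ∝ 1/√M, so d_H₂O/d_Kr = √(M_Kr/M_H₂O) = √(83.80/18.02) = 2.156.
With d_H₂O + d_Kr = 1310 mm, d_Kr = 1310/(1 + 2.156) = 415.0 mm.
d_H₂O = 1310 − 415.0 = 895 mm.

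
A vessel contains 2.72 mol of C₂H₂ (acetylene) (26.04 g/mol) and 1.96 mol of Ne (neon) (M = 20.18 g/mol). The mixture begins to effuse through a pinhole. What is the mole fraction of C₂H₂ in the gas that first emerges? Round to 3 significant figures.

Rate_i ∝ x_i/√M_i (Graham's law weighted by mole fraction), so the effusate composition follows n_i/√M_i.
x_C₂H₂(eff) = (n_C₂H₂/√M_C₂H₂) / (n_C₂H₂/√M_C₂H₂ + n_Ne/√M_Ne)
= (2.72/√26.04) / (2.72/√26.04 + 1.96/√20.18) = 0.5330/(0.5330 + 0.4363) = 0.550.

0.550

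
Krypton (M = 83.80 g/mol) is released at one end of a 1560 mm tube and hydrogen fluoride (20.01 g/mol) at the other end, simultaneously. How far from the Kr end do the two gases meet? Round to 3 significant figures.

The fronts meet when d_Kr + d_HF = L with d_Kr/d_HF = √(M_HF/M_Kr) (Graham's law). Here √(M_HF/M_Kr) = √(20.01/83.80) = 0.4887.
With d_Kr + d_HF = 1560 mm, d_HF = 1560/(1 + 0.4887) = 1048 mm.
d_Kr = 1560 − 1048 = 512 mm.

512 mm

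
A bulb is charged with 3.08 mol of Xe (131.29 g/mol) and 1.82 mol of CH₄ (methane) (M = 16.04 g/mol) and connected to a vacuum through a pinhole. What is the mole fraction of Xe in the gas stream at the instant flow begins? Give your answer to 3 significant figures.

0.372

Each component's effusion rate ∝ (its partial pressure)·(1/√M) ∝ n_i/√M_i.
Mole fraction of Xe in the effusate = (n_Xe/√M_Xe) / (n_Xe/√M_Xe + n_CH₄/√M_CH₄)
= (3.08/√131.29) / (3.08/√131.29 + 1.82/√16.04) = 0.2688/(0.2688 + 0.4544) = 0.372.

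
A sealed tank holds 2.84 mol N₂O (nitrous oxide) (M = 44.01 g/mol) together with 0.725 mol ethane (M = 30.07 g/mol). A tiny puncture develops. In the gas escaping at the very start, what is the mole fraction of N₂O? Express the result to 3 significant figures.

Each component's effusion rate ∝ (its partial pressure)·(1/√M) ∝ n_i/√M_i.
Mole fraction of N₂O in the effusate = (n_N₂O/√M_N₂O) / (n_N₂O/√M_N₂O + n_C₂H₆/√M_C₂H₆)
= (2.84/√44.01) / (2.84/√44.01 + 0.725/√30.07) = 0.4281/(0.4281 + 0.1322) = 0.764.

0.764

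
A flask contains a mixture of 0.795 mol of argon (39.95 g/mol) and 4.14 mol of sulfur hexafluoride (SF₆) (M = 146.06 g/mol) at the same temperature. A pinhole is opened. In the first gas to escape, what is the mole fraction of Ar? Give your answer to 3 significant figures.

Each component's effusion rate ∝ (its partial pressure)·(1/√M) ∝ n_i/√M_i.
x_Ar(eff) = (n_Ar/√M_Ar) / (n_Ar/√M_Ar + n_SF₆/√M_SF₆)
= (0.795/√39.95) / (0.795/√39.95 + 4.14/√146.06) = 0.1258/(0.1258 + 0.3426) = 0.269.

0.269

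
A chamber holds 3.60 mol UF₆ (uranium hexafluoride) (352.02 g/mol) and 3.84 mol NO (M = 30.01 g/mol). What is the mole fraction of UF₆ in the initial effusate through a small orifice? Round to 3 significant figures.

0.215

Rate_i ∝ x_i/√M_i (Graham's law weighted by mole fraction), so the effusate composition follows n_i/√M_i.
Mole fraction of UF₆ in the effusate = (n_UF₆/√M_UF₆) / (n_UF₆/√M_UF₆ + n_NO/√M_NO)
= (3.60/√352.02) / (3.60/√352.02 + 3.84/√30.01) = 0.1919/(0.1919 + 0.7010) = 0.215.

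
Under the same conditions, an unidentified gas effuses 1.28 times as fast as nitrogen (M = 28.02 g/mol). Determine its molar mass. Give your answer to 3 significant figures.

17.1 g/mol

From Graham's law, rate_X/rate_N₂ = √(M_N₂/M_X).
1.28 = √(28.02/M_X)
M_X = 28.02 / 1.28² = 28.02 / 1.638 = 17.1 g/mol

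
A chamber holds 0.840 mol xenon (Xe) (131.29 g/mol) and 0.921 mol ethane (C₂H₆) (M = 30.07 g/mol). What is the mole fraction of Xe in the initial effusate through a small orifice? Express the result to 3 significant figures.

0.304

Each component's effusion rate ∝ (its partial pressure)·(1/√M) ∝ n_i/√M_i.
Mole fraction of Xe in the effusate = (n_Xe/√M_Xe) / (n_Xe/√M_Xe + n_C₂H₆/√M_C₂H₆)
= (0.840/√131.29) / (0.840/√131.29 + 0.921/√30.07) = 0.07331/(0.07331 + 0.1680) = 0.304.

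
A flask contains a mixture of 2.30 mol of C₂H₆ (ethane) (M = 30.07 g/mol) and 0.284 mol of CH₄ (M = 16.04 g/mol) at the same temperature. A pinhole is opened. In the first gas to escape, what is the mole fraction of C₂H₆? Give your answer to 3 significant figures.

Rate_i ∝ x_i/√M_i (Graham's law weighted by mole fraction), so the effusate composition follows n_i/√M_i.
So x_C₂H₆ in the escaping gas = (n_C₂H₆/√M_C₂H₆) / Σ(n_i/√M_i)
= (2.30/√30.07) / (2.30/√30.07 + 0.284/√16.04) = 0.4194/(0.4194 + 0.07091) = 0.855.

0.855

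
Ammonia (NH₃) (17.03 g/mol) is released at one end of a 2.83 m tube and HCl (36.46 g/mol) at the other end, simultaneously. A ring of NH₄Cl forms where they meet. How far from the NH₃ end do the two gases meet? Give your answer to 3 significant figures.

1.68 m

In equal time, each gas travels a distance ∝ its rate ∝ 1/√M, so d_NH₃/d_HCl = √(M_HCl/M_NH₃) = √(36.46/17.03) = 1.463.
With d_NH₃ + d_HCl = 2.83 m, d_HCl = 2.83/(1 + 1.463) = 1.149 m.
d_NH₃ = 2.83 − 1.149 = 1.68 m.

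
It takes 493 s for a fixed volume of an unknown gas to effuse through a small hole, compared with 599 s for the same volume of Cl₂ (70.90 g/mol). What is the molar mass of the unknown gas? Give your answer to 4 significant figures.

48.03 g/mol

Using Graham's law: t_X/t_Cl₂ = √(M_X/M_Cl₂).
493/599 = 0.8230 = √(M_X/70.90)
M_X = 70.90 × 0.8230² = 70.90 × 0.6774 = 48.03 g/mol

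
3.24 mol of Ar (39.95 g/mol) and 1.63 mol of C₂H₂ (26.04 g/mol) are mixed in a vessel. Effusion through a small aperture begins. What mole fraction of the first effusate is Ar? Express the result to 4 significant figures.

0.6161

Rate_i ∝ x_i/√M_i (Graham's law weighted by mole fraction), so the effusate composition follows n_i/√M_i.
So x_Ar in the escaping gas = (n_Ar/√M_Ar) / Σ(n_i/√M_i)
= (3.24/√39.95) / (3.24/√39.95 + 1.63/√26.04) = 0.5126/(0.5126 + 0.3194) = 0.6161.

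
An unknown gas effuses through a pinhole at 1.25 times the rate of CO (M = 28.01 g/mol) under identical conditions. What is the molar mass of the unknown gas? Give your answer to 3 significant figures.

17.9 g/mol

By Graham's law, rate_X/rate_CO = √(M_CO/M_X).
1.25 = √(28.01/M_X)
M_X = 28.01 / 1.25² = 28.01 / 1.562 = 17.9 g/mol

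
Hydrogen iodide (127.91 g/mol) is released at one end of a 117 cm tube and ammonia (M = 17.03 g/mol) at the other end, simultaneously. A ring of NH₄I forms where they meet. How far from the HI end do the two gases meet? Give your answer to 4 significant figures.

31.28 cm

Graham's law gives d_HI/d_NH₃ = rate_HI/rate_NH₃ = √(M_NH₃/M_HI) = √(17.03/127.91) = 0.3649.
With d_HI + d_NH₃ = 117 cm, d_NH₃ = 117/(1 + 0.3649) = 85.72 cm.
d_HI = 117 − 85.72 = 31.28 cm.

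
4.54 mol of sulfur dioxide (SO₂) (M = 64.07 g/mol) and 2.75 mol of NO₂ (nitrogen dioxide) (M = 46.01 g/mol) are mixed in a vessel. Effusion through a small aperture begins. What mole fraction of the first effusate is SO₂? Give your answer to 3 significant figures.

0.583

Rate_i ∝ x_i/√M_i (Graham's law weighted by mole fraction), so the effusate composition follows n_i/√M_i.
x_SO₂(eff) = (n_SO₂/√M_SO₂) / (n_SO₂/√M_SO₂ + n_NO₂/√M_NO₂)
= (4.54/√64.07) / (4.54/√64.07 + 2.75/√46.01) = 0.5672/(0.5672 + 0.4054) = 0.583.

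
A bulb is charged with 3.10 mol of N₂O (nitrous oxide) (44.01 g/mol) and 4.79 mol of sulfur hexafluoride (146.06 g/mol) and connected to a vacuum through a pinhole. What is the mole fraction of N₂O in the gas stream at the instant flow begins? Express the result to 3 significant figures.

0.541

Rate_i ∝ x_i/√M_i (Graham's law weighted by mole fraction), so the effusate composition follows n_i/√M_i.
So x_N₂O in the escaping gas = (n_N₂O/√M_N₂O) / Σ(n_i/√M_i)
= (3.10/√44.01) / (3.10/√44.01 + 4.79/√146.06) = 0.4673/(0.4673 + 0.3963) = 0.541.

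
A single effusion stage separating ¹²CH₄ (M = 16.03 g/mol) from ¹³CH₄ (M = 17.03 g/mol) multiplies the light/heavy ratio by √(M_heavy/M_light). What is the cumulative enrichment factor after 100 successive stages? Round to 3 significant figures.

20.6

After 100 stages the ratio has grown by (√(17.03/16.03))^100 = (17.03/16.03)^(100/2).
= 1.06238^50 = 20.6.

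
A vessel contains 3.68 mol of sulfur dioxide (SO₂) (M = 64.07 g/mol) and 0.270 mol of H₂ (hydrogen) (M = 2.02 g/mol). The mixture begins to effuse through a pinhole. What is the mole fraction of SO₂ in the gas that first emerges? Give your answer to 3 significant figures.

0.708

The effusion rate of species i is ∝ p_i/√M_i ∝ n_i/√M_i.
So x_SO₂ in the escaping gas = (n_SO₂/√M_SO₂) / Σ(n_i/√M_i)
= (3.68/√64.07) / (3.68/√64.07 + 0.270/√2.02) = 0.4597/(0.4597 + 0.1900) = 0.708.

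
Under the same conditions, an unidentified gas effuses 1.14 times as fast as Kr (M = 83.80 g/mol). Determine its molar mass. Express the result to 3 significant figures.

64.5 g/mol

By Graham's law, rate_X/rate_Kr = √(M_Kr/M_X).
1.14 = √(83.80/M_X)
M_X = 83.80 / 1.14² = 83.80 / 1.300 = 64.5 g/mol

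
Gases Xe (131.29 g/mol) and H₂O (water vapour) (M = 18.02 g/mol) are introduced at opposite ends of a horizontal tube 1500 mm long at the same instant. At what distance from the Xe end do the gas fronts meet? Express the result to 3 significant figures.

405 mm

Graham's law gives d_Xe/d_H₂O = rate_Xe/rate_H₂O = √(M_H₂O/M_Xe) = √(18.02/131.29) = 0.3705.
With d_Xe + d_H₂O = 1500 mm, d_H₂O = 1500/(1 + 0.3705) = 1095 mm.
d_Xe = 1500 − 1095 = 405 mm.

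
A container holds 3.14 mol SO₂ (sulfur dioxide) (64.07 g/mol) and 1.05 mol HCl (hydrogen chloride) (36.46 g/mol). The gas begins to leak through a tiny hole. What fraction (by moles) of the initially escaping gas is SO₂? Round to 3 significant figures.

The effusion rate of species i is ∝ p_i/√M_i ∝ n_i/√M_i.
Mole fraction of SO₂ in the effusate = (n_SO₂/√M_SO₂) / (n_SO₂/√M_SO₂ + n_HCl/√M_HCl)
= (3.14/√64.07) / (3.14/√64.07 + 1.05/√36.46) = 0.3923/(0.3923 + 0.1739) = 0.693.

0.693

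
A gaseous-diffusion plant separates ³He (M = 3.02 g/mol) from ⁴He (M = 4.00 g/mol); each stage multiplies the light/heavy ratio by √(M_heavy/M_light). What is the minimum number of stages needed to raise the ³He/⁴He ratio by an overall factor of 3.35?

9

Per stage α = (4.00/3.02)^(1/2) = 1.32450^0.5, giving ln α = 0.1405.
Need α^N ≥ 3.35 ⇒ N ≥ ln(3.35) / ln α = 1.209 / 0.1405 = 8.60.
Rounding up, N = 9 stages.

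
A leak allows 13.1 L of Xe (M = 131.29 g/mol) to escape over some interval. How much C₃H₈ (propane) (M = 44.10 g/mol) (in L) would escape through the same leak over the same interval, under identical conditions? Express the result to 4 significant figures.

Since effusion rate ∝ 1/√M, rate_C₃H₈/rate_Xe = √(M_Xe/M_C₃H₈) = √(131.29/44.10) = √2.977 = 1.725.
So the volume for C₃H₈ is 13.1 × 1.725 = 22.60 L.

22.60 L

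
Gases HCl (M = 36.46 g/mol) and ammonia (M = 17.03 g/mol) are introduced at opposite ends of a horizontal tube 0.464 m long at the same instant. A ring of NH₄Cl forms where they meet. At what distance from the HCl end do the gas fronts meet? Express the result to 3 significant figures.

0.188 m

Distances travelled in equal time are proportional to diffusion rates, so d_HCl/d_NH₃ = √(M_NH₃/M_HCl) = √(17.03/36.46) = 0.6834.
With d_HCl + d_NH₃ = 0.464 m, d_NH₃ = 0.464/(1 + 0.6834) = 0.2756 m.
d_HCl = 0.464 − 0.2756 = 0.188 m.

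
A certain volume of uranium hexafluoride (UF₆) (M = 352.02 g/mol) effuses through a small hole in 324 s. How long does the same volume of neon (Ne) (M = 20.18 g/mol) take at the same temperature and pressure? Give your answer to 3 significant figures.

From Graham's law, t_Ne/t_UF₆ = √(M_Ne/M_UF₆) = √(20.18/352.02) = √0.05733 = 0.2394.
So the time for Ne is 324 × 0.2394 = 77.6 s.

77.6 s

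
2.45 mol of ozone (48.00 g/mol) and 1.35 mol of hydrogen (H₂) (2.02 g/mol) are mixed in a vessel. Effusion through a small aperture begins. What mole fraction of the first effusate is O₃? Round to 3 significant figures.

0.271

Each component's effusion rate ∝ (its partial pressure)·(1/√M) ∝ n_i/√M_i.
Mole fraction of O₃ in the effusate = (n_O₃/√M_O₃) / (n_O₃/√M_O₃ + n_H₂/√M_H₂)
= (2.45/√48.00) / (2.45/√48.00 + 1.35/√2.02) = 0.3536/(0.3536 + 0.9499) = 0.271.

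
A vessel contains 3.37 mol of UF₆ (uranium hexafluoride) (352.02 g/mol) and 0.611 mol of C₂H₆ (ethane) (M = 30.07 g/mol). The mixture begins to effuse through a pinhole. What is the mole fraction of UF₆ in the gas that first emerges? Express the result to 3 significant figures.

Rate_i ∝ x_i/√M_i (Graham's law weighted by mole fraction), so the effusate composition follows n_i/√M_i.
So x_UF₆ in the escaping gas = (n_UF₆/√M_UF₆) / Σ(n_i/√M_i)
= (3.37/√352.02) / (3.37/√352.02 + 0.611/√30.07) = 0.1796/(0.1796 + 0.1114) = 0.617.

0.617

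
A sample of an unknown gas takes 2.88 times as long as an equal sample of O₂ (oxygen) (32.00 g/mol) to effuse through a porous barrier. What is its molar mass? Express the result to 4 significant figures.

265.4 g/mol

Graham's law gives t_X/t_O₂ = √(M_X/M_O₂).
2.88 = √(M_X/32.00)
M_X = 32.00 × 2.88² = 32.00 × 8.294 = 265.4 g/mol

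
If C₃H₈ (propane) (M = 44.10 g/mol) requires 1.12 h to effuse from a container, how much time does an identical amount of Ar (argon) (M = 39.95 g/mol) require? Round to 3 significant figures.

1.07 h

By Graham's law, t_Ar/t_C₃H₈ = √(M_Ar/M_C₃H₈) = √(39.95/44.10) = √0.9059 = 0.9518.
So the time for Ar is 1.12 × 0.9518 = 1.07 h.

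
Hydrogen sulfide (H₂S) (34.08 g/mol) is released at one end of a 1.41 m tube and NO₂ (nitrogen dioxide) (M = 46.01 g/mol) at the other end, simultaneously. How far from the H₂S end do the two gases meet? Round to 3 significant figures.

0.758 m

The fronts meet when d_H₂S + d_NO₂ = L with d_H₂S/d_NO₂ = √(M_NO₂/M_H₂S) (Graham's law). Here √(M_NO₂/M_H₂S) = √(46.01/34.08) = 1.162.
With d_H₂S + d_NO₂ = 1.41 m, d_NO₂ = 1.41/(1 + 1.162) = 0.6522 m.
d_H₂S = 1.41 − 0.6522 = 0.758 m.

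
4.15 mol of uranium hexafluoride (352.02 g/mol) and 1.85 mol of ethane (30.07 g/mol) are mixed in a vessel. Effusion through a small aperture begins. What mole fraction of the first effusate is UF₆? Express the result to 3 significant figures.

Rate_i ∝ x_i/√M_i (Graham's law weighted by mole fraction), so the effusate composition follows n_i/√M_i.
Mole fraction of UF₆ in the effusate = (n_UF₆/√M_UF₆) / (n_UF₆/√M_UF₆ + n_C₂H₆/√M_C₂H₆)
= (4.15/√352.02) / (4.15/√352.02 + 1.85/√30.07) = 0.2212/(0.2212 + 0.3374) = 0.396.

0.396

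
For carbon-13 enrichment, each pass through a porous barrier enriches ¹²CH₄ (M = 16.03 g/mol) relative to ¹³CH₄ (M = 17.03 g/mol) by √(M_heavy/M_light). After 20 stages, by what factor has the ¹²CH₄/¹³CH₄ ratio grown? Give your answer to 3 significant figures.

After 20 stages the ratio has grown by (√(17.03/16.03))^20 = (17.03/16.03)^(20/2).
= 1.06238^10 = 1.83.

1.83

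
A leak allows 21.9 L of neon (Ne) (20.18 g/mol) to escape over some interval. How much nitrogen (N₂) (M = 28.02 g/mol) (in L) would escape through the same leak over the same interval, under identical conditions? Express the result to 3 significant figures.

Graham's law gives rate_N₂/rate_Ne = √(M_Ne/M_N₂) = √(20.18/28.02) = √0.7202 = 0.8486.
So the volume for N₂ is 21.9 × 0.8486 = 18.6 L.

18.6 L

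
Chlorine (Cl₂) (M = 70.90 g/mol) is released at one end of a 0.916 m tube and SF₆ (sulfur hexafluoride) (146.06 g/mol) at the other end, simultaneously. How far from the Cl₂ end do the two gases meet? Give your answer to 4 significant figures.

In equal time, each gas travels a distance ∝ its rate ∝ 1/√M, so d_Cl₂/d_SF₆ = √(M_SF₆/M_Cl₂) = √(146.06/70.90) = 1.435.
With d_Cl₂ + d_SF₆ = 0.916 m, d_SF₆ = 0.916/(1 + 1.435) = 0.3761 m.
d_Cl₂ = 0.916 − 0.3761 = 0.5399 m.

0.5399 m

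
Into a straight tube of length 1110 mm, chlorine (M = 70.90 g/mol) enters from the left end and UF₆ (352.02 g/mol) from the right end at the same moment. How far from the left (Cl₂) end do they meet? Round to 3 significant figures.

766 mm

The fronts meet when d_Cl₂ + d_UF₆ = L with d_Cl₂/d_UF₆ = √(M_UF₆/M_Cl₂) (Graham's law). Here √(M_UF₆/M_Cl₂) = √(352.02/70.90) = 2.228.
With d_Cl₂ + d_UF₆ = 1110 mm, d_UF₆ = 1110/(1 + 2.228) = 343.8 mm.
d_Cl₂ = 1110 − 343.8 = 766 mm.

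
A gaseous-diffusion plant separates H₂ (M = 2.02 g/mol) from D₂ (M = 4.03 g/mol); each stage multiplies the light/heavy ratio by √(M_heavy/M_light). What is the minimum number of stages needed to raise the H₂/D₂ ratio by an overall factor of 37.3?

Per stage α = (4.03/2.02)^(1/2) = 1.99505^0.5, giving ln α = 0.3453.
Need α^N ≥ 37.3 ⇒ N ≥ ln(37.3) / ln α = 3.619 / 0.3453 = 10.48.
Minimum whole number of stages: N = 11.

11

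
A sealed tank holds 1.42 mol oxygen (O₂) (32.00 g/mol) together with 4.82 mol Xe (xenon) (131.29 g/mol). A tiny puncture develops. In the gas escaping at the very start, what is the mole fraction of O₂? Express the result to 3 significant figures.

0.374

Rate_i ∝ x_i/√M_i (Graham's law weighted by mole fraction), so the effusate composition follows n_i/√M_i.
Mole fraction of O₂ in the effusate = (n_O₂/√M_O₂) / (n_O₂/√M_O₂ + n_Xe/√M_Xe)
= (1.42/√32.00) / (1.42/√32.00 + 4.82/√131.29) = 0.2510/(0.2510 + 0.4207) = 0.374.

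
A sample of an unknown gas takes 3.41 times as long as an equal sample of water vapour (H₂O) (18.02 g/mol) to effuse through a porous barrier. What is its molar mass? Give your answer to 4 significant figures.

Graham's law gives t_X/t_H₂O = √(M_X/M_H₂O).
3.41 = √(M_X/18.02)
M_X = 18.02 × 3.41² = 18.02 × 11.63 = 209.5 g/mol

209.5 g/mol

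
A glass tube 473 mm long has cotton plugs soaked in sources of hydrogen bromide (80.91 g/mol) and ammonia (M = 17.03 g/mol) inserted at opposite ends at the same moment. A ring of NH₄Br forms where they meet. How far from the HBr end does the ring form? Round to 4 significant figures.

In equal time, each gas travels a distance ∝ its rate ∝ 1/√M, so d_HBr/d_NH₃ = √(M_NH₃/M_HBr) = √(17.03/80.91) = 0.4588.
With d_HBr + d_NH₃ = 473 mm, d_NH₃ = 473/(1 + 0.4588) = 324.2 mm.
d_HBr = 473 − 324.2 = 148.8 mm.

148.8 mm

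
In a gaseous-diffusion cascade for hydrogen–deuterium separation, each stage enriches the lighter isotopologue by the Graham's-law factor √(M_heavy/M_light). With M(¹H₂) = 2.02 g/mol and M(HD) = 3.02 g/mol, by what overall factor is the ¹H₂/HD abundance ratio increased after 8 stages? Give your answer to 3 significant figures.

5.00

Overall factor = α^8 with α = √(3.02/2.02), i.e. (3.02/2.02)^(8/2).
= 1.49505^4 = 5.00.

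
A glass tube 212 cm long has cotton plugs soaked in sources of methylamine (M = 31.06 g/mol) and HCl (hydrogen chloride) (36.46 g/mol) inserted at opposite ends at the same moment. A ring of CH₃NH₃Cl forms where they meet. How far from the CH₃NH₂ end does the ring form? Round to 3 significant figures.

110 cm

In equal time, each gas travels a distance ∝ its rate ∝ 1/√M, so d_CH₃NH₂/d_HCl = √(M_HCl/M_CH₃NH₂) = √(36.46/31.06) = 1.083.
With d_CH₃NH₂ + d_HCl = 212 cm, d_HCl = 212/(1 + 1.083) = 101.8 cm.
d_CH₃NH₂ = 212 − 101.8 = 110 cm.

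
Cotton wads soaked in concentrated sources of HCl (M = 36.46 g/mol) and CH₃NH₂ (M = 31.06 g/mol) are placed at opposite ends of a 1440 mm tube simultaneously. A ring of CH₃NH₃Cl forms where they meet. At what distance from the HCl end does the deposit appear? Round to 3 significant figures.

691 mm

Graham's law gives d_HCl/d_CH₃NH₂ = rate_HCl/rate_CH₃NH₂ = √(M_CH₃NH₂/M_HCl) = √(31.06/36.46) = 0.9230.
With d_HCl + d_CH₃NH₂ = 1440 mm, d_CH₃NH₂ = 1440/(1 + 0.9230) = 748.8 mm.
d_HCl = 1440 − 748.8 = 691 mm.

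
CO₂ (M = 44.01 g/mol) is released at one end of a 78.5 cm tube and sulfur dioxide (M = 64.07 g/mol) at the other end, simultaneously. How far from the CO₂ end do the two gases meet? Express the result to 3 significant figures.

In equal time, each gas travels a distance ∝ its rate ∝ 1/√M, so d_CO₂/d_SO₂ = √(M_SO₂/M_CO₂) = √(64.07/44.01) = 1.207.
With d_CO₂ + d_SO₂ = 78.5 cm, d_SO₂ = 78.5/(1 + 1.207) = 35.58 cm.
d_CO₂ = 78.5 − 35.58 = 42.9 cm.

42.9 cm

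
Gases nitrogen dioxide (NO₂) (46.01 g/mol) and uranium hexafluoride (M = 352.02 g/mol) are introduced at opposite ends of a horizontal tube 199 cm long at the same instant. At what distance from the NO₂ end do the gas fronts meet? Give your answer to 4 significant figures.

146.2 cm

The fronts meet when d_NO₂ + d_UF₆ = L with d_NO₂/d_UF₆ = √(M_UF₆/M_NO₂) (Graham's law). Here √(M_UF₆/M_NO₂) = √(352.02/46.01) = 2.766.
With d_NO₂ + d_UF₆ = 199 cm, d_UF₆ = 199/(1 + 2.766) = 52.84 cm.
d_NO₂ = 199 − 52.84 = 146.2 cm.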